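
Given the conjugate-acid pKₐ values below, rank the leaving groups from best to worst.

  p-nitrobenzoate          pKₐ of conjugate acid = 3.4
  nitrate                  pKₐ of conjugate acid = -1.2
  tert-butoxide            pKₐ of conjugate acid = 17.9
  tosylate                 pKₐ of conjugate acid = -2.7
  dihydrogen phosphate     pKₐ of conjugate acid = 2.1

tosylate > nitrate > dihydrogen phosphate > p-nitrobenzoate > tert-butoxide

Lower conjugate-acid pKₐ ⇒ weaker base ⇒ better leaving group.
Sorting by the given values: tosylate (-2.7), nitrate (-1.2), dihydrogen phosphate (2.1), p-nitrobenzoate (3.4), tert-butoxide (17.9).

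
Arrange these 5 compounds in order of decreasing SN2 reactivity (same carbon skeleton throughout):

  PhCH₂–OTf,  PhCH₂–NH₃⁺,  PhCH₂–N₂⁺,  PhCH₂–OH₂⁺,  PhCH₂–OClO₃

PhCH₂–N₂⁺ > PhCH₂–OTf > PhCH₂–OClO₃ > PhCH₂–OH₂⁺ > PhCH₂–NH₃⁺

Same R in every case — rank the leaving groups.
A good leaving group is a weak base: the lower the pKₐ of its conjugate acid, the more readily it departs.
PhCH₂–N₂⁺ loses N₂: no meaningful conjugate acid; N₂ departs as an exceptionally stable neutral molecule
PhCH₂–OTf loses OTf⁻: pKₐ(CF₃SO₃H (triflic acid)) ≈ -14
PhCH₂–OClO₃ loses ClO₄⁻: pKₐ(HClO₄) ≈ -10
PhCH₂–OH₂⁺ loses H₂O: pKₐ(H₃O⁺) ≈ -1.7
PhCH₂–NH₃⁺ loses NH₃: pKₐ(NH₄⁺) ≈ 9.2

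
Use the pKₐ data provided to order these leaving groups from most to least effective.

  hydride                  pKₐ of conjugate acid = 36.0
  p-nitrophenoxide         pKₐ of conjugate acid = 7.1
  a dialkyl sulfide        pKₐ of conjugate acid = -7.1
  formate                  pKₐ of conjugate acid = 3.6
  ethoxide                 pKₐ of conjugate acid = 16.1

Lower conjugate-acid pKₐ ⇒ weaker base ⇒ better leaving group.
Sorting by the given values: a dialkyl sulfide (-7.1), formate (3.6), p-nitrophenoxide (7.1), ethoxide (16.1), hydride (36.0).

a dialkyl sulfide > formate > p-nitrophenoxide > ethoxide > hydride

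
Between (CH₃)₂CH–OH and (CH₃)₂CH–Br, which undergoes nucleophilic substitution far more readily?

From (CH₃)₂CH–OH the departing group would be OH⁻ (pKₐ(H₂O) ≈ 15.7). Strong base; essentially never leaves without prior activation.
From (CH₃)₂CH–Br the leaving group is Br⁻ (pKₐ(HBr) ≈ -9). Weak base; good leaving group.
(In practice (CH₃)₂CH–Br is made from (CH₃)₂CH–OH by treatment with PBr₃, replacing the hydroxyl with bromide.)

(CH₃)₂CH–Br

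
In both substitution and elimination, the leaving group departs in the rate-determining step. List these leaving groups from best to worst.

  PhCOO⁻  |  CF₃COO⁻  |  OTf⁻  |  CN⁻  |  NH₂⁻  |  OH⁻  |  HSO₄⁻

OTf⁻ > HSO₄⁻ > CF₃COO⁻ > PhCOO⁻ > CN⁻ > OH⁻ > NH₂⁻

OTf⁻: pKₐ(CF₃SO₃H (triflic acid)) ≈ -14
HSO₄⁻: pKₐ(H₂SO₄) ≈ -3
CF₃COO⁻: pKₐ(CF₃COOH) ≈ 0.2
PhCOO⁻: pKₐ(C₆H₅COOH) ≈ 4.2
CN⁻: pKₐ(HCN) ≈ 9.2
OH⁻: pKₐ(H₂O) ≈ 15.7
NH₂⁻: pKₐ(NH₃) ≈ 38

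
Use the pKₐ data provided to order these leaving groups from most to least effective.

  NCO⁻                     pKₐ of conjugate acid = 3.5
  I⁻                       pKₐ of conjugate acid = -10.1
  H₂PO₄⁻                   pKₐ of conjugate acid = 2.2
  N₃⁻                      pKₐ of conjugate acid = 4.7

I⁻ > H₂PO₄⁻ > NCO⁻ > N₃⁻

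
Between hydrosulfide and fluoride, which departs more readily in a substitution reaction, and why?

fluoride is the better leaving group.
pKₐ(HF) ≈ 3.2 versus pKₐ(H₂S) ≈ 7: fluoride is the much weaker base.
Small and strongly basic; the poor halide leaving group.

fluoride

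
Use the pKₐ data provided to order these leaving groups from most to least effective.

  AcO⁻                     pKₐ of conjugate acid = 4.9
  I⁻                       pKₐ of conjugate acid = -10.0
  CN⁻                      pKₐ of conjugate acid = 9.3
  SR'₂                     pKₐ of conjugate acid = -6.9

Lower conjugate-acid pKₐ ⇒ weaker base ⇒ better leaving group.
Sorting by the given values: I⁻ (-10.0), SR'₂ (-6.9), AcO⁻ (4.9), CN⁻ (9.3).

I⁻ > SR'₂ > AcO⁻ > CN⁻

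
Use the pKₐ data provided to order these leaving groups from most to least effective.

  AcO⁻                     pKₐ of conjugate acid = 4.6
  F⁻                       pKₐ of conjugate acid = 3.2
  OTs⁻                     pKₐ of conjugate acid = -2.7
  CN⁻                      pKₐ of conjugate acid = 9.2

OTs⁻ > F⁻ > AcO⁻ > CN⁻

Lower conjugate-acid pKₐ ⇒ weaker base ⇒ better leaving group.
Sorting by the given values: OTs⁻ (-2.7), F⁻ (3.2), AcO⁻ (4.6), CN⁻ (9.2).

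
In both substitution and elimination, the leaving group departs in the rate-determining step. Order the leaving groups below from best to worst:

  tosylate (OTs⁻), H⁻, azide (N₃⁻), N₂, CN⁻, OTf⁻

N₂ > OTf⁻ > tosylate (OTs⁻) > azide (N₃⁻) > CN⁻ > H⁻

Leaving-group ability tracks the stability of the departed species; conjugate-acid pKₐ is the usual yardstick (lower pKₐ → better LG).
N₂: no meaningful conjugate acid; N₂ departs as an exceptionally stable neutral molecule
OTf⁻: pKₐ(CF₃SO₃H (triflic acid)) ≈ -14 — charge spread over three oxygens and a CF₃ group; the premier leaving group in synthesis
tosylate (OTs⁻): pKₐ(p-CH₃C₆H₄SO₃H (TsOH)) ≈ -2.8 — resonance-delocalised arenesulfonate
azide (N₃⁻): pKₐ(HN₃) ≈ 4.7 — linear, resonance-stabilised
CN⁻: pKₐ(HCN) ≈ 9.2 — sp carbon stabilises the charge somewhat, but still a poor LG
H⁻: pKₐ(H₂) ≈ 36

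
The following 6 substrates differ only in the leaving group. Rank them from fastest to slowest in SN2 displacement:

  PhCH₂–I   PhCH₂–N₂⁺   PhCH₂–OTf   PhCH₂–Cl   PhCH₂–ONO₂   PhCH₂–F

With the same alkyl group throughout, only the leaving group differentiates the rates.
Rank by basicity of the departing species: weakest base leaves most easily.
PhCH₂–N₂⁺ loses N₂: no meaningful conjugate acid; N₂ departs as an exceptionally stable neutral molecule
PhCH₂–OTf loses OTf⁻: pKₐ(CF₃SO₃H (triflic acid)) ≈ -14
PhCH₂–I loses I⁻: pKₐ(HI) ≈ -10
PhCH₂–Cl loses Cl⁻: pKₐ(HCl) ≈ -7
PhCH₂–ONO₂ loses NO₃⁻: pKₐ(HNO₃) ≈ -1.3
PhCH₂–F loses F⁻: pKₐ(HF) ≈ 3.2

PhCH₂–N₂⁺ > PhCH₂–OTf > PhCH₂–I > PhCH₂–Cl > PhCH₂–ONO₂ > PhCH₂–F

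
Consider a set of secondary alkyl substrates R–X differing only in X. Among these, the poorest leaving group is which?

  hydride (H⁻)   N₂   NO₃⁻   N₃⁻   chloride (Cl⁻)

hydride (H⁻)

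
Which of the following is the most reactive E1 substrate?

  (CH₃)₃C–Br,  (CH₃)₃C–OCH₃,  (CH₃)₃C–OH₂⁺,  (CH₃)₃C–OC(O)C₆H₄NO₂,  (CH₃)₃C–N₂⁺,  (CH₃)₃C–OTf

With the same alkyl group throughout, only the leaving group differentiates the rates.
A good leaving group is a weak base: the lower the pKₐ of its conjugate acid, the more readily it departs.
(CH₃)₃C–N₂⁺ loses N₂: no meaningful conjugate acid; N₂ departs as an exceptionally stable neutral molecule
(CH₃)₃C–OTf loses OTf⁻: pKₐ(CF₃SO₃H (triflic acid)) ≈ -14
(CH₃)₃C–Br loses Br⁻: pKₐ(HBr) ≈ -9
(CH₃)₃C–OH₂⁺ loses H₂O: pKₐ(H₃O⁺) ≈ -1.7
(CH₃)₃C–OC(O)C₆H₄NO₂ loses p-O₂N–C₆H₄–COO⁻: pKₐ(p-nitrobenzoic acid) ≈ 3.4
(CH₃)₃C–OCH₃ loses CH₃O⁻: pKₐ(CH₃OH) ≈ 15.5

(CH₃)₃C–N₂⁺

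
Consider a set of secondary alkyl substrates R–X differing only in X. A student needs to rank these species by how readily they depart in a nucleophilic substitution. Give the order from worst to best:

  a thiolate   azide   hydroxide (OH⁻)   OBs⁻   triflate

Rank by basicity of the departing species: weakest base leaves most easily.
triflate: pKₐ(CF₃SO₃H (triflic acid)) ≈ -14
OBs⁻: pKₐ(p-BrC₆H₄SO₃H) ≈ -2.8
azide: pKₐ(HN₃) ≈ 4.7
a thiolate: pKₐ(RSH (a thiol)) ≈ 10.5
hydroxide (OH⁻): pKₐ(H₂O) ≈ 15.7
Reversing gives the worst-to-best order requested.

hydroxide (OH⁻) < a thiolate < azide < OBs⁻ < triflate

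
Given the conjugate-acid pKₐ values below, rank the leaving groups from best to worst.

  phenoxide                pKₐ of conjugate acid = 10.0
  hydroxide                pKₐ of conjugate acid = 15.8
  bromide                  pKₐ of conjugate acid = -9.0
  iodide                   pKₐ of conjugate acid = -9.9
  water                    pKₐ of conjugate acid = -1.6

iodide > bromide > water > phenoxide > hydroxide

Lower conjugate-acid pKₐ ⇒ weaker base ⇒ better leaving group.
Sorting by the given values: iodide (-9.9), bromide (-9.0), water (-1.6), phenoxide (10.0), hydroxide (15.8).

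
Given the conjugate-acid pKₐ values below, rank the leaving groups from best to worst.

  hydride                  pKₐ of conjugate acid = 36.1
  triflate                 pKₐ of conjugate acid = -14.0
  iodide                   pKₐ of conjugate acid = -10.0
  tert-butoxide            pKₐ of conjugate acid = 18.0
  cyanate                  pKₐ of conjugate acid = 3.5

Lower conjugate-acid pKₐ ⇒ weaker base ⇒ better leaving group.
Sorting by the given values: triflate (-14.0), iodide (-10.0), cyanate (3.5), tert-butoxide (18.0), hydride (36.1).

triflate > iodide > cyanate > tert-butoxide > hydride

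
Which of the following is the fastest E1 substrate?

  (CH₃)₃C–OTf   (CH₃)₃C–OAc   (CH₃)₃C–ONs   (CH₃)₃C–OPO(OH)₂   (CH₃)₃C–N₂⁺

(CH₃)₃C–N₂⁺

Identical carbon frameworks mean the comparison reduces to leaving-group quality.
Leaving-group ability tracks the stability of the departed species; conjugate-acid pKₐ is the usual yardstick (lower pKₐ → better LG).
(CH₃)₃C–N₂⁺ loses N₂: no meaningful conjugate acid; N₂ departs as an exceptionally stable neutral molecule
(CH₃)₃C–OTf loses OTf⁻: pKₐ(CF₃SO₃H (triflic acid)) ≈ -14
(CH₃)₃C–ONs loses ONs⁻: pKₐ(p-O₂NC₆H₄SO₃H) ≈ -3.5
(CH₃)₃C–OPO(OH)₂ loses H₂PO₄⁻: pKₐ(H₃PO₄) ≈ 2.1
(CH₃)₃C–OAc loses AcO⁻: pKₐ(CH₃COOH) ≈ 4.8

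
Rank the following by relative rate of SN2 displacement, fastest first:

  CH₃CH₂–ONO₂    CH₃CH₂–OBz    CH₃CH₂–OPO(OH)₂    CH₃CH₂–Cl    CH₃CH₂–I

CH₃CH₂–I > CH₃CH₂–Cl > CH₃CH₂–ONO₂ > CH₃CH₂–OPO(OH)₂ > CH₃CH₂–OBz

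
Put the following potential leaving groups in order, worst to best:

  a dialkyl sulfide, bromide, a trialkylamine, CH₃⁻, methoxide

CH₃⁻ < methoxide < a trialkylamine < a dialkyl sulfide < bromide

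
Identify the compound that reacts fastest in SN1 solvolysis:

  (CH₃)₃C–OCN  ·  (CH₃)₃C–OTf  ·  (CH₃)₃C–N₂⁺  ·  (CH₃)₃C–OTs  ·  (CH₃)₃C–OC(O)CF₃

(CH₃)₃C–N₂⁺

Identical carbon frameworks mean the comparison reduces to leaving-group quality.
A good leaving group is a weak base: the lower the pKₐ of its conjugate acid, the more readily it departs.
(CH₃)₃C–N₂⁺ loses N₂: no meaningful conjugate acid; N₂ departs as an exceptionally stable neutral molecule
(CH₃)₃C–OTf loses OTf⁻: pKₐ(CF₃SO₃H (triflic acid)) ≈ -14
(CH₃)₃C–OTs loses OTs⁻: pKₐ(p-CH₃C₆H₄SO₃H (TsOH)) ≈ -2.8
(CH₃)₃C–OC(O)CF₃ loses CF₃COO⁻: pKₐ(CF₃COOH) ≈ 0.2
(CH₃)₃C–OCN loses NCO⁻: pKₐ(HOCN) ≈ 3.5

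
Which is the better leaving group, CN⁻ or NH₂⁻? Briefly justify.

CN⁻

CN⁻ is the better leaving group.
pKₐ(HCN) ≈ 9.2 versus pKₐ(NH₃) ≈ 38: CN⁻ is the much weaker base.
Sp carbon stabilises the charge somewhat, but still a poor LG.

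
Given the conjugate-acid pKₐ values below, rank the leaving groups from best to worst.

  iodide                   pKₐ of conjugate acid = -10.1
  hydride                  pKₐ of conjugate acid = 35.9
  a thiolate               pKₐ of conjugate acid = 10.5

iodide > a thiolate > hydride

Lower conjugate-acid pKₐ ⇒ weaker base ⇒ better leaving group.
Sorting by the given values: iodide (-10.1), a thiolate (10.5), hydride (35.9).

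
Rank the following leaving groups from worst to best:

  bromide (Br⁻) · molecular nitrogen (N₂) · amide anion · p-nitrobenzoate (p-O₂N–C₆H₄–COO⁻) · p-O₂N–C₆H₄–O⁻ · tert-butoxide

molecular nitrogen (N₂): no meaningful conjugate acid; N₂ departs as an exceptionally stable neutral molecule
bromide (Br⁻): pKₐ(HBr) ≈ -9 — weak base; good leaving group
p-nitrobenzoate (p-O₂N–C₆H₄–COO⁻): pKₐ(p-nitrobenzoic acid) ≈ 3.4 — electron-withdrawing nitro group stabilises the carboxylate
p-O₂N–C₆H₄–O⁻: pKₐ(p-nitrophenol) ≈ 7.2 — nitro group delocalises the charge; the classic chromogenic LG
tert-butoxide: pKₐ(t-BuOH) ≈ 18
amide anion: pKₐ(NH₃) ≈ 38
Listed from poorest to best leaving group as asked.

amide anion < tert-butoxide < p-O₂N–C₆H₄–O⁻ < p-nitrobenzoate (p-O₂N–C₆H₄–COO⁻) < bromide (Br⁻) < molecular nitrogen (N₂)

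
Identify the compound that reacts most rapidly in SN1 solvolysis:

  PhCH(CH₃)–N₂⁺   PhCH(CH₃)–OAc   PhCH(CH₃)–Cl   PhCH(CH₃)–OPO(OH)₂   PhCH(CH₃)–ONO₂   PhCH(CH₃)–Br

Identical carbon frameworks mean the comparison reduces to leaving-group quality.
Leaving-group ability tracks the stability of the departed species; conjugate-acid pKₐ is the usual yardstick (lower pKₐ → better LG).
PhCH(CH₃)–N₂⁺ loses N₂: no meaningful conjugate acid; N₂ departs as an exceptionally stable neutral molecule
PhCH(CH₃)–Br loses Br⁻: pKₐ(HBr) ≈ -9
PhCH(CH₃)–Cl loses Cl⁻: pKₐ(HCl) ≈ -7
PhCH(CH₃)–ONO₂ loses NO₃⁻: pKₐ(HNO₃) ≈ -1.3
PhCH(CH₃)–OPO(OH)₂ loses H₂PO₄⁻: pKₐ(H₃PO₄) ≈ 2.1
PhCH(CH₃)–OAc loses AcO⁻: pKₐ(CH₃COOH) ≈ 4.8

PhCH(CH₃)–N₂⁺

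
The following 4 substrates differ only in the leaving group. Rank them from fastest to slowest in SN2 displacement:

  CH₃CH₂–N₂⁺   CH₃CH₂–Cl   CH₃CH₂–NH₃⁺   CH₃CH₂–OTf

CH₃CH₂–N₂⁺ > CH₃CH₂–OTf > CH₃CH₂–Cl > CH₃CH₂–NH₃⁺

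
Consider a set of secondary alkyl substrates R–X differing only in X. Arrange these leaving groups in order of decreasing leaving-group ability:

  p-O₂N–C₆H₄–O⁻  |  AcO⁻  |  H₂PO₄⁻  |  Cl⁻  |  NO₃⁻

Cl⁻ > NO₃⁻ > H₂PO₄⁻ > AcO⁻ > p-O₂N–C₆H₄–O⁻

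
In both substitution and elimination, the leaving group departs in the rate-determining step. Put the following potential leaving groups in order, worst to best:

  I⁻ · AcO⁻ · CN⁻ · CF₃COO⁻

I⁻: pKₐ(HI) ≈ -10
CF₃COO⁻: pKₐ(CF₃COOH) ≈ 0.2
AcO⁻: pKₐ(CH₃COOH) ≈ 4.8 — resonance-stabilised but still a weak base
CN⁻: pKₐ(HCN) ≈ 9.2 — sp carbon stabilises the charge somewhat, but still a poor LG
The question asks for worst first, so the sequence is read in increasing leaving-group ability.

CN⁻ < AcO⁻ < CF₃COO⁻ < I⁻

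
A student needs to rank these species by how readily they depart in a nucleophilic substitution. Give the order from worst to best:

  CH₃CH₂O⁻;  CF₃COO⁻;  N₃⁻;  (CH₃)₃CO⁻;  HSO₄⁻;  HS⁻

Leaving-group ability tracks the stability of the departed species; conjugate-acid pKₐ is the usual yardstick (lower pKₐ → better LG).
HSO₄⁻: pKₐ(H₂SO₄) ≈ -3
CF₃COO⁻: pKₐ(CF₃COOH) ≈ 0.2 — strongly electron-withdrawing CF₃ stabilises the carboxylate
N₃⁻: pKₐ(HN₃) ≈ 4.7 — linear, resonance-stabilised
HS⁻: pKₐ(H₂S) ≈ 7 — larger and more polarisable than the oxygen analogue
CH₃CH₂O⁻: pKₐ(CH₃CH₂OH) ≈ 16
(CH₃)₃CO⁻: pKₐ(t-BuOH) ≈ 18 — bulky, strongly basic alkoxide
Listed from poorest to best leaving group as asked.

(CH₃)₃CO⁻ < CH₃CH₂O⁻ < HS⁻ < N₃⁻ < CF₃COO⁻ < HSO₄⁻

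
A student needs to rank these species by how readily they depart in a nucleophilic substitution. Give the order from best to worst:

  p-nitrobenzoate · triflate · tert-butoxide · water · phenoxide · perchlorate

triflate > perchlorate > water > p-nitrobenzoate > phenoxide > tert-butoxide

The more stable X⁻ (or X) is on its own — i.e. the weaker a base it is — the better a leaving group it makes.
triflate: pKₐ(CF₃SO₃H (triflic acid)) ≈ -14 — charge spread over three oxygens and a CF₃ group; the premier leaving group in synthesis
perchlorate: pKₐ(HClO₄) ≈ -10 — extremely weak base; rarely used for safety reasons
water: pKₐ(H₃O⁺) ≈ -1.7 — neutral; leaves from a protonated alcohol (R–OH₂⁺)
p-nitrobenzoate: pKₐ(p-nitrobenzoic acid) ≈ 3.4
phenoxide: pKₐ(C₆H₅OH (phenol)) ≈ 10 — resonance into the ring helps, but still a poor LG
tert-butoxide: pKₐ(t-BuOH) ≈ 18 — bulky, strongly basic alkoxide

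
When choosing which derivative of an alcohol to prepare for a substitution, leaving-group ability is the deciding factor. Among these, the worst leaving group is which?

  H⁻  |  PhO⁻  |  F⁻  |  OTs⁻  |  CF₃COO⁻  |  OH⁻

H⁻

Leaving-group ability tracks the stability of the departed species; conjugate-acid pKₐ is the usual yardstick (lower pKₐ → better LG).
OTs⁻: pKₐ(p-CH₃C₆H₄SO₃H (TsOH)) ≈ -2.8
CF₃COO⁻: pKₐ(CF₃COOH) ≈ 0.2
F⁻: pKₐ(HF) ≈ 3.2
PhO⁻: pKₐ(C₆H₅OH (phenol)) ≈ 10
OH⁻: pKₐ(H₂O) ≈ 15.7
H⁻: pKₐ(H₂) ≈ 36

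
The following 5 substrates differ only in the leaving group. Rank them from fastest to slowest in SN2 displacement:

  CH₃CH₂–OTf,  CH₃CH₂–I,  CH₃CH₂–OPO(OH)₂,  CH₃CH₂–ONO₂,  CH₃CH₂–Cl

Identical carbon frameworks mean the comparison reduces to leaving-group quality.
A good leaving group is a weak base: the lower the pKₐ of its conjugate acid, the more readily it departs.
CH₃CH₂–OTf loses OTf⁻: pKₐ(CF₃SO₃H (triflic acid)) ≈ -14
CH₃CH₂–I loses I⁻: pKₐ(HI) ≈ -10
CH₃CH₂–Cl loses Cl⁻: pKₐ(HCl) ≈ -7
CH₃CH₂–ONO₂ loses NO₃⁻: pKₐ(HNO₃) ≈ -1.3
CH₃CH₂–OPO(OH)₂ loses H₂PO₄⁻: pKₐ(H₃PO₄) ≈ 2.1

CH₃CH₂–OTf > CH₃CH₂–I > CH₃CH₂–Cl > CH₃CH₂–ONO₂ > CH₃CH₂–OPO(OH)₂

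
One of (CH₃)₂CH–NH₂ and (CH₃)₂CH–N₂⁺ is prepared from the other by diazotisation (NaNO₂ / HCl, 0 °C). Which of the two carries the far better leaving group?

(CH₃)₂CH–N₂⁺

From (CH₃)₂CH–NH₂ the departing group would be NH₂⁻ (pKₐ(NH₃) ≈ 38). Extremely strong base; never a leaving group.
From (CH₃)₂CH–N₂⁺ the leaving group is N₂ (no meaningful conjugate acid; N₂ departs as an exceptionally stable neutral molecule).
Diazotisation (NaNO₂ / HCl, 0 °C) works by generating a diazonium salt that expels N₂, making (CH₃)₂CH–N₂⁺ enormously more reactive.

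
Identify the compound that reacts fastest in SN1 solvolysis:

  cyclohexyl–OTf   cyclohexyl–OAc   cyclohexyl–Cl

cyclohexyl–OTf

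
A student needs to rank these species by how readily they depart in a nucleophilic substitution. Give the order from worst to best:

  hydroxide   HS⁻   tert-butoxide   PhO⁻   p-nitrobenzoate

Leaving-group ability tracks the stability of the departed species; conjugate-acid pKₐ is the usual yardstick (lower pKₐ → better LG).
p-nitrobenzoate: pKₐ(p-nitrobenzoic acid) ≈ 3.4
HS⁻: pKₐ(H₂S) ≈ 7
PhO⁻: pKₐ(C₆H₅OH (phenol)) ≈ 10
hydroxide: pKₐ(H₂O) ≈ 15.7
tert-butoxide: pKₐ(t-BuOH) ≈ 18
Listed from poorest to best leaving group as asked.

tert-butoxide < hydroxide < PhO⁻ < HS⁻ < p-nitrobenzoate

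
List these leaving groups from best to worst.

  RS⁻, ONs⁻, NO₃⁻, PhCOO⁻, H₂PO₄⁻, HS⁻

ONs⁻ > NO₃⁻ > H₂PO₄⁻ > PhCOO⁻ > HS⁻ > RS⁻

A good leaving group is a weak base: the lower the pKₐ of its conjugate acid, the more readily it departs.
ONs⁻: pKₐ(p-O₂NC₆H₄SO₃H) ≈ -3.5 — p-nitro group further stabilises the sulfonate
NO₃⁻: pKₐ(HNO₃) ≈ -1.3 — resonance-delocalised over three oxygens
H₂PO₄⁻: pKₐ(H₃PO₄) ≈ 2.1 — moderate base; biological leaving group after further activation
PhCOO⁻: pKₐ(C₆H₅COOH) ≈ 4.2 — aryl carboxylate
HS⁻: pKₐ(H₂S) ≈ 7 — larger and more polarisable than the oxygen analogue
RS⁻: pKₐ(RSH (a thiol)) ≈ 10.5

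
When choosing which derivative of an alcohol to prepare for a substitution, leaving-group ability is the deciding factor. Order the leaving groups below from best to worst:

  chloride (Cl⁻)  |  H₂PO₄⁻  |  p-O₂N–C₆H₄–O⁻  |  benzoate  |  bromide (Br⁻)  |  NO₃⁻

bromide (Br⁻) > chloride (Cl⁻) > NO₃⁻ > H₂PO₄⁻ > benzoate > p-O₂N–C₆H₄–O⁻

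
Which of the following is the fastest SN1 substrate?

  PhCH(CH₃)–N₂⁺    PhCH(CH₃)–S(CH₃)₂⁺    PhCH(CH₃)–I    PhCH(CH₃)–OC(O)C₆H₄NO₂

With the same alkyl group throughout, only the leaving group differentiates the rates.
Rank by basicity of the departing species: weakest base leaves most easily.
PhCH(CH₃)–N₂⁺ loses N₂: no meaningful conjugate acid; N₂ departs as an exceptionally stable neutral molecule
PhCH(CH₃)–I loses I⁻: pKₐ(HI) ≈ -10
PhCH(CH₃)–S(CH₃)₂⁺ loses SR'₂: pKₐ(R'₂SH⁺) ≈ -7
PhCH(CH₃)–OC(O)C₆H₄NO₂ loses p-O₂N–C₆H₄–COO⁻: pKₐ(p-nitrobenzoic acid) ≈ 3.4

PhCH(CH₃)–N₂⁺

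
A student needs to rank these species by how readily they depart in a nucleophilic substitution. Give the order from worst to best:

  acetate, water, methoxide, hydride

hydride < methoxide < acetate < water

A good leaving group is a weak base: the lower the pKₐ of its conjugate acid, the more readily it departs.
water: pKₐ(H₃O⁺) ≈ -1.7
acetate: pKₐ(CH₃COOH) ≈ 4.8 — resonance-stabilised but still a weak base
methoxide: pKₐ(CH₃OH) ≈ 15.5 — strong base; alkoxides do not leave unassisted
hydride: pKₐ(H₂) ≈ 36
The question asks for worst first, so the sequence is read in increasing leaving-group ability.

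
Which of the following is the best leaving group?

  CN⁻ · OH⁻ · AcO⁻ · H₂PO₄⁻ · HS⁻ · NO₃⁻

NO₃⁻: pKₐ(HNO₃) ≈ -1.3
H₂PO₄⁻: pKₐ(H₃PO₄) ≈ 2.1
AcO⁻: pKₐ(CH₃COOH) ≈ 4.8
HS⁻: pKₐ(H₂S) ≈ 7
CN⁻: pKₐ(HCN) ≈ 9.2
OH⁻: pKₐ(H₂O) ≈ 15.7

NO₃⁻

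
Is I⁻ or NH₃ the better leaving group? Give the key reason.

I⁻

I⁻ is the better leaving group.
pKₐ(HI) ≈ -10 versus pKₐ(NH₄⁺) ≈ 9.2: I⁻ is the much weaker base.
Large, highly polarisable; very weak base.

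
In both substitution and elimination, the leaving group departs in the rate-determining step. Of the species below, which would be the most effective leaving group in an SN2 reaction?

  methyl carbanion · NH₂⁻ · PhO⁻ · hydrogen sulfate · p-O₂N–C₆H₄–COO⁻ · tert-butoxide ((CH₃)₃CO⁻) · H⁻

Rank by basicity of the departing species: weakest base leaves most easily.
hydrogen sulfate: pKₐ(H₂SO₄) ≈ -3
p-O₂N–C₆H₄–COO⁻: pKₐ(p-nitrobenzoic acid) ≈ 3.4
PhO⁻: pKₐ(C₆H₅OH (phenol)) ≈ 10
tert-butoxide ((CH₃)₃CO⁻): pKₐ(t-BuOH) ≈ 18
H⁻: pKₐ(H₂) ≈ 36
NH₂⁻: pKₐ(NH₃) ≈ 38
methyl carbanion: pKₐ(CH₄) ≈ 48

hydrogen sulfate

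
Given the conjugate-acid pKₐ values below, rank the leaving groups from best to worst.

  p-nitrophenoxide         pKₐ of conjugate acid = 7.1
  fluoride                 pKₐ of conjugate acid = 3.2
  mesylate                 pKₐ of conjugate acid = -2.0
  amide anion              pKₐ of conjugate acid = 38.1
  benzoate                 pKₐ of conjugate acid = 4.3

mesylate > fluoride > benzoate > p-nitrophenoxide > amide anion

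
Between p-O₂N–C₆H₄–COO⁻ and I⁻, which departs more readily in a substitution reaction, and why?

I⁻

I⁻ is the better leaving group.
pKₐ(HI) ≈ -10 versus pKₐ(p-nitrobenzoic acid) ≈ 3.4: I⁻ is the much weaker base.
Large, highly polarisable; very weak base.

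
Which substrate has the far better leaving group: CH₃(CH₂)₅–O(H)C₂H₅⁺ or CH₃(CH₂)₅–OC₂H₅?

CH₃(CH₂)₅–O(H)C₂H₅⁺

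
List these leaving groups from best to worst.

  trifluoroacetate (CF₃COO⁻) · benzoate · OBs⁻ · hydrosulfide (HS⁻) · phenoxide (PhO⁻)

A good leaving group is a weak base: the lower the pKₐ of its conjugate acid, the more readily it departs.
OBs⁻: pKₐ(p-BrC₆H₄SO₃H) ≈ -2.8 — arenesulfonate with a p-bromo substituent
trifluoroacetate (CF₃COO⁻): pKₐ(CF₃COOH) ≈ 0.2
benzoate: pKₐ(C₆H₅COOH) ≈ 4.2 — aryl carboxylate
hydrosulfide (HS⁻): pKₐ(H₂S) ≈ 7 — larger and more polarisable than the oxygen analogue
phenoxide (PhO⁻): pKₐ(C₆H₅OH (phenol)) ≈ 10

OBs⁻ > trifluoroacetate (CF₃COO⁻) > benzoate > hydrosulfide (HS⁻) > phenoxide (PhO⁻)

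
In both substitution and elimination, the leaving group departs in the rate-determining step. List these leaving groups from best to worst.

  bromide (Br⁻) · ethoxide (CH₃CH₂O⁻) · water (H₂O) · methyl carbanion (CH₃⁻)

The more stable X⁻ (or X) is on its own — i.e. the weaker a base it is — the better a leaving group it makes.
bromide (Br⁻): pKₐ(HBr) ≈ -9 — weak base; good leaving group
water (H₂O): pKₐ(H₃O⁺) ≈ -1.7
ethoxide (CH₃CH₂O⁻): pKₐ(CH₃CH₂OH) ≈ 16
methyl carbanion (CH₃⁻): pKₐ(CH₄) ≈ 48

bromide (Br⁻) > water (H₂O) > ethoxide (CH₃CH₂O⁻) > methyl carbanion (CH₃⁻)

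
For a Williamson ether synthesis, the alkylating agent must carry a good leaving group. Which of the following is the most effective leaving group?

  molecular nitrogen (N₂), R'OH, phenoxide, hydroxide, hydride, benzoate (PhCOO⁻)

molecular nitrogen (N₂)

Rank by basicity of the departing species: weakest base leaves most easily.
molecular nitrogen (N₂): no meaningful conjugate acid; N₂ departs as an exceptionally stable neutral molecule
R'OH: pKₐ(R'OH₂⁺) ≈ -2.4
benzoate (PhCOO⁻): pKₐ(C₆H₅COOH) ≈ 4.2
phenoxide: pKₐ(C₆H₅OH (phenol)) ≈ 10
hydroxide: pKₐ(H₂O) ≈ 15.7
hydride: pKₐ(H₂) ≈ 36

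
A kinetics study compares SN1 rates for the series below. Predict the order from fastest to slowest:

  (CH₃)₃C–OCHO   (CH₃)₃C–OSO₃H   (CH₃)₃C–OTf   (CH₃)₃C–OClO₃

The skeletons are identical, so relative rate is governed entirely by leaving-group ability.
Rank by basicity of the departing species: weakest base leaves most easily.
(CH₃)₃C–OTf loses OTf⁻: pKₐ(CF₃SO₃H (triflic acid)) ≈ -14
(CH₃)₃C–OClO₃ loses ClO₄⁻: pKₐ(HClO₄) ≈ -10
(CH₃)₃C–OSO₃H loses HSO₄⁻: pKₐ(H₂SO₄) ≈ -3
(CH₃)₃C–OCHO loses HCOO⁻: pKₐ(HCOOH) ≈ 3.8

(CH₃)₃C–OTf > (CH₃)₃C–OClO₃ > (CH₃)₃C–OSO₃H > (CH₃)₃C–OCHO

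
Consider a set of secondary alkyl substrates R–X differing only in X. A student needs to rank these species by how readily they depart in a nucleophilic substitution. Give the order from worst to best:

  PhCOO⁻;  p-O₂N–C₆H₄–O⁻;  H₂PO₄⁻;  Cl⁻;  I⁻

p-O₂N–C₆H₄–O⁻ < PhCOO⁻ < H₂PO₄⁻ < Cl⁻ < I⁻

I⁻: pKₐ(HI) ≈ -10 — large, highly polarisable; very weak base
Cl⁻: pKₐ(HCl) ≈ -7
H₂PO₄⁻: pKₐ(H₃PO₄) ≈ 2.1 — moderate base; biological leaving group after further activation
PhCOO⁻: pKₐ(C₆H₅COOH) ≈ 4.2 — aryl carboxylate
p-O₂N–C₆H₄–O⁻: pKₐ(p-nitrophenol) ≈ 7.2 — nitro group delocalises the charge; the classic chromogenic LG
Listed from poorest to best leaving group as asked.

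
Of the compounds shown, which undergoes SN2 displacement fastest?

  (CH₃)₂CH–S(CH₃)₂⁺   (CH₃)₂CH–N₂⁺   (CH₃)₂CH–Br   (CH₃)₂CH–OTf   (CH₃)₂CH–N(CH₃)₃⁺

Identical carbon frameworks mean the comparison reduces to leaving-group quality.
A good leaving group is a weak base: the lower the pKₐ of its conjugate acid, the more readily it departs.
(CH₃)₂CH–N₂⁺ loses N₂: no meaningful conjugate acid; N₂ departs as an exceptionally stable neutral molecule
(CH₃)₂CH–OTf loses OTf⁻: pKₐ(CF₃SO₃H (triflic acid)) ≈ -14
(CH₃)₂CH–Br loses Br⁻: pKₐ(HBr) ≈ -9
(CH₃)₂CH–S(CH₃)₂⁺ loses SR'₂: pKₐ(R'₂SH⁺) ≈ -7
(CH₃)₂CH–N(CH₃)₃⁺ loses NR'₃: pKₐ(R'₃NH⁺) ≈ 10.7

(CH₃)₂CH–N₂⁺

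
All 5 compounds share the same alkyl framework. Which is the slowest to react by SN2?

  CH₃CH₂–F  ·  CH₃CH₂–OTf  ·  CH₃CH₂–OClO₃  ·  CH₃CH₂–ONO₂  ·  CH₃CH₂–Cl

CH₃CH₂–F

The skeletons are identical, so relative rate is governed entirely by leaving-group ability.
A good leaving group is a weak base: the lower the pKₐ of its conjugate acid, the more readily it departs.
CH₃CH₂–OTf loses OTf⁻: pKₐ(CF₃SO₃H (triflic acid)) ≈ -14
CH₃CH₂–OClO₃ loses ClO₄⁻: pKₐ(HClO₄) ≈ -10
CH₃CH₂–Cl loses Cl⁻: pKₐ(HCl) ≈ -7
CH₃CH₂–ONO₂ loses NO₃⁻: pKₐ(HNO₃) ≈ -1.3
CH₃CH₂–F loses F⁻: pKₐ(HF) ≈ 3.2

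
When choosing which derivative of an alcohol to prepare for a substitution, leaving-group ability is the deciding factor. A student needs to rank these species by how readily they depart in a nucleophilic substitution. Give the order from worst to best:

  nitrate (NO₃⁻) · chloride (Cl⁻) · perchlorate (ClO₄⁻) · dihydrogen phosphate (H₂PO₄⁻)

perchlorate (ClO₄⁻): pKₐ(HClO₄) ≈ -10
chloride (Cl⁻): pKₐ(HCl) ≈ -7
nitrate (NO₃⁻): pKₐ(HNO₃) ≈ -1.3
dihydrogen phosphate (H₂PO₄⁻): pKₐ(H₃PO₄) ≈ 2.1
Listed from poorest to best leaving group as asked.

dihydrogen phosphate (H₂PO₄⁻) < nitrate (NO₃⁻) < chloride (Cl⁻) < perchlorate (ClO₄⁻)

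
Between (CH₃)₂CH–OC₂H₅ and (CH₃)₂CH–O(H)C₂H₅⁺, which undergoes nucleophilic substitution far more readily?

(CH₃)₂CH–O(H)C₂H₅⁺

From (CH₃)₂CH–OC₂H₅ the departing group would be CH₃CH₂O⁻ (pKₐ(CH₃CH₂OH) ≈ 16). Strong base; alkoxides do not leave unassisted.
From (CH₃)₂CH–O(H)C₂H₅⁺ the leaving group is R'OH (pKₐ(R'OH₂⁺) ≈ -2.4). Neutral; leaves from a protonated ether (an oxonium ion, R–O(H)R'⁺).
(In practice (CH₃)₂CH–O(H)C₂H₅⁺ is made from (CH₃)₂CH–OC₂H₅ by protonation with concentrated HBr, allowing neutral ethanol, rather than ethoxide, to depart.)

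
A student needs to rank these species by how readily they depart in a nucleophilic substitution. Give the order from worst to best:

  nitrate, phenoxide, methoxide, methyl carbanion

methyl carbanion < methoxide < phenoxide < nitrate

Rank by basicity of the departing species: weakest base leaves most easily.
nitrate: pKₐ(HNO₃) ≈ -1.3
phenoxide: pKₐ(C₆H₅OH (phenol)) ≈ 10 — resonance into the ring helps, but still a poor LG
methoxide: pKₐ(CH₃OH) ≈ 15.5 — strong base; alkoxides do not leave unassisted
methyl carbanion: pKₐ(CH₄) ≈ 48 — unstabilised carbanion; the worst conceivable leaving group
The question asks for worst first, so the sequence is read in increasing leaving-group ability.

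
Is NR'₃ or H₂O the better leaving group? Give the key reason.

H₂O

H₂O is the better leaving group.
pKₐ(H₃O⁺) ≈ -1.7 versus pKₐ(R'₃NH⁺) ≈ 10.7: H₂O is the much weaker base.
Neutral; leaves from a protonated alcohol (R–OH₂⁺).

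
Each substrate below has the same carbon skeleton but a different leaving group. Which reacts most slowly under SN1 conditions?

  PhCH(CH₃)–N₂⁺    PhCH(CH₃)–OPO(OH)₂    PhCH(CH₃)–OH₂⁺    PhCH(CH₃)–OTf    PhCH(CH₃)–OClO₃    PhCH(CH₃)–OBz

Same R in every case — rank the leaving groups.
The more stable X⁻ (or X) is on its own — i.e. the weaker a base it is — the better a leaving group it makes.
PhCH(CH₃)–N₂⁺ loses N₂: no meaningful conjugate acid; N₂ departs as an exceptionally stable neutral molecule
PhCH(CH₃)–OTf loses OTf⁻: pKₐ(CF₃SO₃H (triflic acid)) ≈ -14
PhCH(CH₃)–OClO₃ loses ClO₄⁻: pKₐ(HClO₄) ≈ -10
PhCH(CH₃)–OH₂⁺ loses H₂O: pKₐ(H₃O⁺) ≈ -1.7
PhCH(CH₃)–OPO(OH)₂ loses H₂PO₄⁻: pKₐ(H₃PO₄) ≈ 2.1
PhCH(CH₃)–OBz loses PhCOO⁻: pKₐ(C₆H₅COOH) ≈ 4.2

PhCH(CH₃)–OBz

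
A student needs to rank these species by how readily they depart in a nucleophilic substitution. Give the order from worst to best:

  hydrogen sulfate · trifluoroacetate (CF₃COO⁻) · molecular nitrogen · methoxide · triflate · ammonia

Leaving-group ability tracks the stability of the departed species; conjugate-acid pKₐ is the usual yardstick (lower pKₐ → better LG).
molecular nitrogen: no meaningful conjugate acid; N₂ departs as an exceptionally stable neutral molecule
triflate: pKₐ(CF₃SO₃H (triflic acid)) ≈ -14 — charge spread over three oxygens and a CF₃ group; the premier leaving group in synthesis
hydrogen sulfate: pKₐ(H₂SO₄) ≈ -3
trifluoroacetate (CF₃COO⁻): pKₐ(CF₃COOH) ≈ 0.2 — strongly electron-withdrawing CF₃ stabilises the carboxylate
ammonia: pKₐ(NH₄⁺) ≈ 9.2 — neutral but moderately basic; leaves from R–NH₃⁺
methoxide: pKₐ(CH₃OH) ≈ 15.5
Reversing gives the worst-to-best order requested.

methoxide < ammonia < trifluoroacetate (CF₃COO⁻) < hydrogen sulfate < triflate < molecular nitrogen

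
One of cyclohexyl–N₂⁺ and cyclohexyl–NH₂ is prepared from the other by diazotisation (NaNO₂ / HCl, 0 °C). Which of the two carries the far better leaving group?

From cyclohexyl–NH₂ the departing group would be NH₂⁻ (pKₐ(NH₃) ≈ 38). Extremely strong base; never a leaving group.
From cyclohexyl–N₂⁺ the leaving group is N₂ (no meaningful conjugate acid; N₂ departs as an exceptionally stable neutral molecule).
Diazotisation (NaNO₂ / HCl, 0 °C) works by generating a diazonium salt that expels N₂, making cyclohexyl–N₂⁺ enormously more reactive.

cyclohexyl–N₂⁺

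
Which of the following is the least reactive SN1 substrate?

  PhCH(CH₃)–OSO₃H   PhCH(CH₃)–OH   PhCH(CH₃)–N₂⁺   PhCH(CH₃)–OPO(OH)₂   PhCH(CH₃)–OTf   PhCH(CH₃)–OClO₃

Same R in every case — rank the leaving groups.
Rank by basicity of the departing species: weakest base leaves most easily.
PhCH(CH₃)–N₂⁺ loses N₂: no meaningful conjugate acid; N₂ departs as an exceptionally stable neutral molecule
PhCH(CH₃)–OTf loses OTf⁻: pKₐ(CF₃SO₃H (triflic acid)) ≈ -14
PhCH(CH₃)–OClO₃ loses ClO₄⁻: pKₐ(HClO₄) ≈ -10
PhCH(CH₃)–OSO₃H loses HSO₄⁻: pKₐ(H₂SO₄) ≈ -3
PhCH(CH₃)–OPO(OH)₂ loses H₂PO₄⁻: pKₐ(H₃PO₄) ≈ 2.1
PhCH(CH₃)–OH loses OH⁻: pKₐ(H₂O) ≈ 15.7

PhCH(CH₃)–OH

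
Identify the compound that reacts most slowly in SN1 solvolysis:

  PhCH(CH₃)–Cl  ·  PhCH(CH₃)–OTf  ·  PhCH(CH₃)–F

The skeletons are identical, so relative rate is governed entirely by leaving-group ability.
The more stable X⁻ (or X) is on its own — i.e. the weaker a base it is — the better a leaving group it makes.
PhCH(CH₃)–OTf loses OTf⁻: pKₐ(CF₃SO₃H (triflic acid)) ≈ -14
PhCH(CH₃)–Cl loses Cl⁻: pKₐ(HCl) ≈ -7
PhCH(CH₃)–F loses F⁻: pKₐ(HF) ≈ 3.2

PhCH(CH₃)–F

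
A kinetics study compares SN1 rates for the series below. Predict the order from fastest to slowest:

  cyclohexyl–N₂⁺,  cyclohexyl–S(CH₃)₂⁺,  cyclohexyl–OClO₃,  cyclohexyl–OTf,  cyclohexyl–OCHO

Same R in every case — rank the leaving groups.
Rank by basicity of the departing species: weakest base leaves most easily.
cyclohexyl–N₂⁺ loses N₂: no meaningful conjugate acid; N₂ departs as an exceptionally stable neutral molecule
cyclohexyl–OTf loses OTf⁻: pKₐ(CF₃SO₃H (triflic acid)) ≈ -14
cyclohexyl–OClO₃ loses ClO₄⁻: pKₐ(HClO₄) ≈ -10
cyclohexyl–S(CH₃)₂⁺ loses SR'₂: pKₐ(R'₂SH⁺) ≈ -7
cyclohexyl–OCHO loses HCOO⁻: pKₐ(HCOOH) ≈ 3.8

cyclohexyl–N₂⁺ > cyclohexyl–OTf > cyclohexyl–OClO₃ > cyclohexyl–S(CH₃)₂⁺ > cyclohexyl–OCHO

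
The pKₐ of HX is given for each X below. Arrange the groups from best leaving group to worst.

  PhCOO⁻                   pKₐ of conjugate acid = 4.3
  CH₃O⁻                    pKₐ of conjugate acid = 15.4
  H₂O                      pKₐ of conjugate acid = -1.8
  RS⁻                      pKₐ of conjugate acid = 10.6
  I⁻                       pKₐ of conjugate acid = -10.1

I⁻ > H₂O > PhCOO⁻ > RS⁻ > CH₃O⁻

Lower conjugate-acid pKₐ ⇒ weaker base ⇒ better leaving group.
Sorting by the given values: I⁻ (-10.1), H₂O (-1.8), PhCOO⁻ (4.3), RS⁻ (10.6), CH₃O⁻ (15.4).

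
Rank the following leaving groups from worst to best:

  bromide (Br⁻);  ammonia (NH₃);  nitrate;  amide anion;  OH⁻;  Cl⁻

bromide (Br⁻): pKₐ(HBr) ≈ -9
Cl⁻: pKₐ(HCl) ≈ -7
nitrate: pKₐ(HNO₃) ≈ -1.3
ammonia (NH₃): pKₐ(NH₄⁺) ≈ 9.2
OH⁻: pKₐ(H₂O) ≈ 15.7
amide anion: pKₐ(NH₃) ≈ 38
Reversing gives the worst-to-best order requested.

amide anion < OH⁻ < ammonia (NH₃) < nitrate < Cl⁻ < bromide (Br⁻)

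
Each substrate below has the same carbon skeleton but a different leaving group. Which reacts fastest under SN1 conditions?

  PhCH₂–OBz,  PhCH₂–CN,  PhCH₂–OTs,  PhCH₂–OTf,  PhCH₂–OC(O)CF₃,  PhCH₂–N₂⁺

Identical carbon frameworks mean the comparison reduces to leaving-group quality.
Leaving-group ability tracks the stability of the departed species; conjugate-acid pKₐ is the usual yardstick (lower pKₐ → better LG).
PhCH₂–N₂⁺ loses N₂: no meaningful conjugate acid; N₂ departs as an exceptionally stable neutral molecule
PhCH₂–OTf loses OTf⁻: pKₐ(CF₃SO₃H (triflic acid)) ≈ -14
PhCH₂–OTs loses OTs⁻: pKₐ(p-CH₃C₆H₄SO₃H (TsOH)) ≈ -2.8
PhCH₂–OC(O)CF₃ loses CF₃COO⁻: pKₐ(CF₃COOH) ≈ 0.2
PhCH₂–OBz loses PhCOO⁻: pKₐ(C₆H₅COOH) ≈ 4.2
PhCH₂–CN loses CN⁻: pKₐ(HCN) ≈ 9.2

PhCH₂–N₂⁺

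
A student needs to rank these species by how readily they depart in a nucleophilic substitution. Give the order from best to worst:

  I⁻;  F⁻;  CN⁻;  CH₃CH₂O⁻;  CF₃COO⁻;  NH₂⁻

Rank by basicity of the departing species: weakest base leaves most easily.
I⁻: pKₐ(HI) ≈ -10 — large, highly polarisable; very weak base
CF₃COO⁻: pKₐ(CF₃COOH) ≈ 0.2 — strongly electron-withdrawing CF₃ stabilises the carboxylate
F⁻: pKₐ(HF) ≈ 3.2 — small and strongly basic; the poor halide leaving group
CN⁻: pKₐ(HCN) ≈ 9.2 — sp carbon stabilises the charge somewhat, but still a poor LG
CH₃CH₂O⁻: pKₐ(CH₃CH₂OH) ≈ 16
NH₂⁻: pKₐ(NH₃) ≈ 38

I⁻ > CF₃COO⁻ > F⁻ > CN⁻ > CH₃CH₂O⁻ > NH₂⁻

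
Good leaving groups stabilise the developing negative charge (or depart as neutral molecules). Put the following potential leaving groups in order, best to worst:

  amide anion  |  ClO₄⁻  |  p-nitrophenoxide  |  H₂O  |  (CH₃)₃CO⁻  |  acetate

ClO₄⁻ > H₂O > acetate > p-nitrophenoxide > (CH₃)₃CO⁻ > amide anion

ClO₄⁻: pKₐ(HClO₄) ≈ -10
H₂O: pKₐ(H₃O⁺) ≈ -1.7 — neutral; leaves from a protonated alcohol (R–OH₂⁺)
acetate: pKₐ(CH₃COOH) ≈ 4.8
p-nitrophenoxide: pKₐ(p-nitrophenol) ≈ 7.2 — nitro group delocalises the charge; the classic chromogenic LG
(CH₃)₃CO⁻: pKₐ(t-BuOH) ≈ 18
amide anion: pKₐ(NH₃) ≈ 38 — extremely strong base; never a leaving group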